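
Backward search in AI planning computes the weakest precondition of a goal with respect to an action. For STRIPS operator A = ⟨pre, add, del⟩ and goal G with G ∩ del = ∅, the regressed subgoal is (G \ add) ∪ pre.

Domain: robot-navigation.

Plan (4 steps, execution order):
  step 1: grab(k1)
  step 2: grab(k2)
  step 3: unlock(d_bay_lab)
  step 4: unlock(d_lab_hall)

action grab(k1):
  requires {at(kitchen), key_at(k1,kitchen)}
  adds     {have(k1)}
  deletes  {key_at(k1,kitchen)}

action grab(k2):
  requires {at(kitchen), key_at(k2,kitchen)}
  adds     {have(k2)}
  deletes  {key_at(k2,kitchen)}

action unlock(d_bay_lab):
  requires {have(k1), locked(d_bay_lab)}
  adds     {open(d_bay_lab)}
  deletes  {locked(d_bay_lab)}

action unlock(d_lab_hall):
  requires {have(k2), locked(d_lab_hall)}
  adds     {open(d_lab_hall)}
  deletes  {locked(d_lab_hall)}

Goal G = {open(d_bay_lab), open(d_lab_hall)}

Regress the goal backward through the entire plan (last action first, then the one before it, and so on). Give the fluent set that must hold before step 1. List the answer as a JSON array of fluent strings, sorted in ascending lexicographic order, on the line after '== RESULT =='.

Work backward from the goal:
  through step 4 (unlock(d_lab_hall)): drop {open(d_lab_hall)}, keep {open(d_bay_lab)}, require {have(k2), locked(d_lab_hall)}
    → {have(k2), locked(d_lab_hall), open(d_bay_lab)}
  through step 3 (unlock(d_bay_lab)): drop {open(d_bay_lab)}, keep {have(k2), locked(d_lab_hall)}, require {have(k1), locked(d_bay_lab)}
    → {have(k1), have(k2), locked(d_bay_lab), locked(d_lab_hall)}
  through step 2 (grab(k2)): drop {have(k2)}, keep {have(k1), locked(d_bay_lab), locked(d_lab_hall)}, require {at(kitchen), key_at(k2,kitchen)}
    → {at(kitchen), have(k1), key_at(k2,kitchen), locked(d_bay_lab), locked(d_lab_hall)}
  through step 1 (grab(k1)): drop {have(k1)}, keep {at(kitchen), key_at(k2,kitchen), locked(d_bay_lab), locked(d_lab_hall)}, require {at(kitchen), key_at(k1,kitchen)}
    → {at(kitchen), key_at(k1,kitchen), key_at(k2,kitchen), locked(d_bay_lab), locked(d_lab_hall)}

== RESULT ==
["at(kitchen)", "key_at(k1,kitchen)", "key_at(k2,kitchen)", "locked(d_bay_lab)", "locked(d_lab_hall)"]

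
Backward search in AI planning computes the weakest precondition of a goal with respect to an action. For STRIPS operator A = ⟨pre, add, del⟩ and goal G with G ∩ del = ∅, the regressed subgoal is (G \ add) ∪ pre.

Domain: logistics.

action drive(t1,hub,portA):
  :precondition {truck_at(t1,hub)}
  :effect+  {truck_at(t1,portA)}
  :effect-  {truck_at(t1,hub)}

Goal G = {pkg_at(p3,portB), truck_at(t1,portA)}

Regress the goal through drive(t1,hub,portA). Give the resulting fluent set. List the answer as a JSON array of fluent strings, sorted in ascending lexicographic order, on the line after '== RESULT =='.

Regress:
  G ∩ del = {}  (empty — regression defined)
  G \ add = {pkg_at(p3,portB), truck_at(t1,portA)} \ {truck_at(t1,portA)} = {pkg_at(p3,portB)}
  ∪ pre   = {pkg_at(p3,portB)} ∪ {truck_at(t1,hub)}
          = {pkg_at(p3,portB), truck_at(t1,hub)}

== RESULT ==
["pkg_at(p3,portB)", "truck_at(t1,hub)"]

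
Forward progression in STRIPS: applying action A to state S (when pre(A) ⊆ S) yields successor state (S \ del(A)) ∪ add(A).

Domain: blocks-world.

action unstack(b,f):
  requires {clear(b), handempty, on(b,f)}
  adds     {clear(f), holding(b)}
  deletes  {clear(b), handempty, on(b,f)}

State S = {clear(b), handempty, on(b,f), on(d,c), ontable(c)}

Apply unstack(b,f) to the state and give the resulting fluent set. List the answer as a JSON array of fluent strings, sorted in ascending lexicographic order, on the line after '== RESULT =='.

Compute (S \ del) ∪ add:
  pre ⊆ S: {clear(b), handempty, on(b,f)} ⊆ S  — applicable
  S \ del = {on(d,c), ontable(c)}
  ∪ add   = {clear(f), holding(b), on(d,c), ontable(c)}

== RESULT ==
["clear(f)", "holding(b)", "on(d,c)", "ontable(c)"]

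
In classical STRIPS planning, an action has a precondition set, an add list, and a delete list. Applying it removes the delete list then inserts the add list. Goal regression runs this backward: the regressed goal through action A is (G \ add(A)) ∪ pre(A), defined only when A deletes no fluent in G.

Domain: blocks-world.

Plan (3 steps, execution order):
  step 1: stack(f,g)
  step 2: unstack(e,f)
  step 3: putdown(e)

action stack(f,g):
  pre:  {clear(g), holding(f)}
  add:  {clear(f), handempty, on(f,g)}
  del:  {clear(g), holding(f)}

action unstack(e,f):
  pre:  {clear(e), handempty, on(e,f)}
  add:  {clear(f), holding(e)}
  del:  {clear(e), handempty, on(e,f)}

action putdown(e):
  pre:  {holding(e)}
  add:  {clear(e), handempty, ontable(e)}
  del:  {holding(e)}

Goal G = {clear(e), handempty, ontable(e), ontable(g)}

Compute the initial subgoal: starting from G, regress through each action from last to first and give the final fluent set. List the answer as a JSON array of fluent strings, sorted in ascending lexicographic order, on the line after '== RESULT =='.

Work backward from the goal:
  through step 3 (putdown(e)): drop {clear(e), handempty, ontable(e)}, keep {ontable(g)}, require {holding(e)}
    → {holding(e), ontable(g)}
  through step 2 (unstack(e,f)): drop {holding(e)}, keep {ontable(g)}, require {clear(e), handempty, on(e,f)}
    → {clear(e), handempty, on(e,f), ontable(g)}
  through step 1 (stack(f,g)): drop {handempty}, keep {clear(e), on(e,f), ontable(g)}, require {clear(g), holding(f)}
    → {clear(e), clear(g), holding(f), on(e,f), ontable(g)}

== RESULT ==
["clear(e)", "clear(g)", "holding(f)", "on(e,f)", "ontable(g)"]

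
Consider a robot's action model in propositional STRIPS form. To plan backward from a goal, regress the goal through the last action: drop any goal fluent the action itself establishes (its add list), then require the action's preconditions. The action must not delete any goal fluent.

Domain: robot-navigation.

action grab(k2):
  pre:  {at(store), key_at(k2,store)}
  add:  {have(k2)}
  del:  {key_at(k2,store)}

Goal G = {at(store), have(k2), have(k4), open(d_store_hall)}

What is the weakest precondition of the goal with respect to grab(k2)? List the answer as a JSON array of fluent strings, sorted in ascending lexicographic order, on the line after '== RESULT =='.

Compute (G \ add) ∪ pre:
  G ∩ del = {}  (empty — regression defined)
  G \ add = {at(store), have(k2), have(k4), open(d_store_hall)} \ {have(k2)} = {at(store), have(k4), open(d_store_hall)}
  ∪ pre   = {at(store), have(k4), open(d_store_hall)} ∪ {at(store), key_at(k2,store)}
          = {at(store), have(k4), key_at(k2,store), open(d_store_hall)}

== RESULT ==
["at(store)", "have(k4)", "key_at(k2,store)", "open(d_store_hall)"]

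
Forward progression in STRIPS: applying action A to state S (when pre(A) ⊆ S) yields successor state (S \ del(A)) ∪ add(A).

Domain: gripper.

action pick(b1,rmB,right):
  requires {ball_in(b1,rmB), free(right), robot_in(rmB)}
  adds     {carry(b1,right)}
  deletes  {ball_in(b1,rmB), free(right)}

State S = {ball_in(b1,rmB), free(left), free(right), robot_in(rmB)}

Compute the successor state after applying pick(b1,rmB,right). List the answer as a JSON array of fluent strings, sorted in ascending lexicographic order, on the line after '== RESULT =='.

Progress:
  pre ⊆ S: {ball_in(b1,rmB), free(right), robot_in(rmB)} ⊆ S  — applicable
  S \ del = {free(left), robot_in(rmB)}
  ∪ add   = {carry(b1,right), free(left), robot_in(rmB)}

== RESULT ==
["carry(b1,right)", "free(left)", "robot_in(rmB)"]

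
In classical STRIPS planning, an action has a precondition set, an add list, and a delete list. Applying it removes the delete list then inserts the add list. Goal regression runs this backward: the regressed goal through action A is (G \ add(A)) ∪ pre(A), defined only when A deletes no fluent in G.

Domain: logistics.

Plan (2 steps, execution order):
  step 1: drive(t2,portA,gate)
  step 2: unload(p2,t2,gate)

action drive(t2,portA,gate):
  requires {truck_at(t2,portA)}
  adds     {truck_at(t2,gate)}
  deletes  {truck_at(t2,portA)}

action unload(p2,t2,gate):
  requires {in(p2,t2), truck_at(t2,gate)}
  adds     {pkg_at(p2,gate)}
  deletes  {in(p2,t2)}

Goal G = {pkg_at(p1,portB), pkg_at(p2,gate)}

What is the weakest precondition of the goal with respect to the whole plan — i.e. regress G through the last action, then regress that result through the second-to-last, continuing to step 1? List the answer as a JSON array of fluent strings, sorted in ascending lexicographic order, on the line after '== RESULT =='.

Work backward from the goal:
  through step 2 (unload(p2,t2,gate)): drop {pkg_at(p2,gate)}, keep {pkg_at(p1,portB)}, require {in(p2,t2), truck_at(t2,gate)}
    → {in(p2,t2), pkg_at(p1,portB), truck_at(t2,gate)}
  through step 1 (drive(t2,portA,gate)): drop {truck_at(t2,gate)}, keep {in(p2,t2), pkg_at(p1,portB)}, require {truck_at(t2,portA)}
    → {in(p2,t2), pkg_at(p1,portB), truck_at(t2,portA)}

== RESULT ==
["in(p2,t2)", "pkg_at(p1,portB)", "truck_at(t2,portA)"]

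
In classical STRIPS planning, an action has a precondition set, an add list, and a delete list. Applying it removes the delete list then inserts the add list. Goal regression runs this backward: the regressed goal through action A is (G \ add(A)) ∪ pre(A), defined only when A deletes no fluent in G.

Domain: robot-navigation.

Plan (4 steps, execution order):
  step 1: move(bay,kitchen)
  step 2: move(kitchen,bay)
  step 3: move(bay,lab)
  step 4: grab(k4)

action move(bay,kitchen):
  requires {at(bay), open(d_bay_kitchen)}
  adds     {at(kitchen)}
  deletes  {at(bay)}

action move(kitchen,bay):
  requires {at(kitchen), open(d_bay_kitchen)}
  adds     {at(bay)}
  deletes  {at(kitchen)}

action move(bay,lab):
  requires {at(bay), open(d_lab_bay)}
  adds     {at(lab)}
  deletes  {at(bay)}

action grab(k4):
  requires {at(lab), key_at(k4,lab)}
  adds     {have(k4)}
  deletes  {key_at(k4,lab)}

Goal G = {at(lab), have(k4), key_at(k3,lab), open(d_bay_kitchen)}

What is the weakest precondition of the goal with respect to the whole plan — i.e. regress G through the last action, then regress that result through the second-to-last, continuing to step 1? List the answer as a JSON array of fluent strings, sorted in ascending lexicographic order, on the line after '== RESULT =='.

Work backward from the goal:
  through step 4 (grab(k4)): drop {have(k4)}, keep {at(lab), key_at(k3,lab), open(d_bay_kitchen)}, require {at(lab), key_at(k4,lab)}
    → {at(lab), key_at(k3,lab), key_at(k4,lab), open(d_bay_kitchen)}
  through step 3 (move(bay,lab)): drop {at(lab)}, keep {key_at(k3,lab), key_at(k4,lab), open(d_bay_kitchen)}, require {at(bay), open(d_lab_bay)}
    → {at(bay), key_at(k3,lab), key_at(k4,lab), open(d_bay_kitchen), open(d_lab_bay)}
  through step 2 (move(kitchen,bay)): drop {at(bay)}, keep {key_at(k3,lab), key_at(k4,lab), open(d_bay_kitchen), open(d_lab_bay)}, require {at(kitchen), open(d_bay_kitchen)}
    → {at(kitchen), key_at(k3,lab), key_at(k4,lab), open(d_bay_kitchen), open(d_lab_bay)}
  through step 1 (move(bay,kitchen)): drop {at(kitchen)}, keep {key_at(k3,lab), key_at(k4,lab), open(d_bay_kitchen), open(d_lab_bay)}, require {at(bay), open(d_bay_kitchen)}
    → {at(bay), key_at(k3,lab), key_at(k4,lab), open(d_bay_kitchen), open(d_lab_bay)}

== RESULT ==
["at(bay)", "key_at(k3,lab)", "key_at(k4,lab)", "open(d_bay_kitchen)", "open(d_lab_bay)"]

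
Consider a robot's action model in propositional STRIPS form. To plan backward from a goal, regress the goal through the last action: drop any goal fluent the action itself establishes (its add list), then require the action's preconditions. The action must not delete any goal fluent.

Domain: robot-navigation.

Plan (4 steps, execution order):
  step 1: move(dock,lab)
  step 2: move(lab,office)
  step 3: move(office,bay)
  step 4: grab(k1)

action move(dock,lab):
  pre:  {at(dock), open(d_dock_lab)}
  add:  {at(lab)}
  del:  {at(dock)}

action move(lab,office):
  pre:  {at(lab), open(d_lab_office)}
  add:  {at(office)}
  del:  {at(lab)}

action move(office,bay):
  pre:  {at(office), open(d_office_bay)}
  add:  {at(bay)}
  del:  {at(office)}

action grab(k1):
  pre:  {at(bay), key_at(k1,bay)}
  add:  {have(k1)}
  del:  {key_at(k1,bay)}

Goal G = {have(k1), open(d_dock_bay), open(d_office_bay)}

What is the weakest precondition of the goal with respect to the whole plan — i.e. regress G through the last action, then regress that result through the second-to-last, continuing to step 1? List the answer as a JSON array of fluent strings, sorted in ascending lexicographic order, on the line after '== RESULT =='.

Work backward from the goal:
  through step 4 (grab(k1)): drop {have(k1)}, keep {open(d_dock_bay), open(d_office_bay)}, require {at(bay), key_at(k1,bay)}
    → {at(bay), key_at(k1,bay), open(d_dock_bay), open(d_office_bay)}
  through step 3 (move(office,bay)): drop {at(bay)}, keep {key_at(k1,bay), open(d_dock_bay), open(d_office_bay)}, require {at(office), open(d_office_bay)}
    → {at(office), key_at(k1,bay), open(d_dock_bay), open(d_office_bay)}
  through step 2 (move(lab,office)): drop {at(office)}, keep {key_at(k1,bay), open(d_dock_bay), open(d_office_bay)}, require {at(lab), open(d_lab_office)}
    → {at(lab), key_at(k1,bay), open(d_dock_bay), open(d_lab_office), open(d_office_bay)}
  through step 1 (move(dock,lab)): drop {at(lab)}, keep {key_at(k1,bay), open(d_dock_bay), open(d_lab_office), open(d_office_bay)}, require {at(dock), open(d_dock_lab)}
    → {at(dock), key_at(k1,bay), open(d_dock_bay), open(d_dock_lab), open(d_lab_office), open(d_office_bay)}

== RESULT ==
["at(dock)", "key_at(k1,bay)", "open(d_dock_bay)", "open(d_dock_lab)", "open(d_lab_office)", "open(d_office_bay)"]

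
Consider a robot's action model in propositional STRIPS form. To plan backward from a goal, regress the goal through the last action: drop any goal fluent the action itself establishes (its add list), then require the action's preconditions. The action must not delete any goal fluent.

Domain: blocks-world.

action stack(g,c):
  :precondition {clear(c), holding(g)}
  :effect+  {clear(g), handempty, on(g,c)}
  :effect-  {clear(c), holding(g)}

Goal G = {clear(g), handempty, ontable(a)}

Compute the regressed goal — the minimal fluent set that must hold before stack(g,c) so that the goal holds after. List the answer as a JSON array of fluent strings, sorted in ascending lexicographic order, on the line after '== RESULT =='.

Compute (G \ add) ∪ pre:
  G ∩ del = {}  (empty — regression defined)
  G \ add = {clear(g), handempty, ontable(a)} \ {clear(g), handempty, on(g,c)} = {ontable(a)}
  ∪ pre   = {ontable(a)} ∪ {clear(c), holding(g)}
          = {clear(c), holding(g), ontable(a)}

== RESULT ==
["clear(c)", "holding(g)", "ontable(a)"]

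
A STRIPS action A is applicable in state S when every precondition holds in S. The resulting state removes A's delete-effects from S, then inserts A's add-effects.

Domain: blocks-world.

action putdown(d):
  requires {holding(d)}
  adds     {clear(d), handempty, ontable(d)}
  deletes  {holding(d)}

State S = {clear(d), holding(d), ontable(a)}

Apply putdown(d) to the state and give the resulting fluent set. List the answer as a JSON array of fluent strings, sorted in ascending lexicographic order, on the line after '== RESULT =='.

Compute (S \ del) ∪ add:
  pre ⊆ S: {holding(d)} ⊆ S  — applicable
  S \ del = {clear(d), ontable(a)}
  ∪ add   = {clear(d), handempty, ontable(a), ontable(d)}

== RESULT ==
["clear(d)", "handempty", "ontable(a)", "ontable(d)"]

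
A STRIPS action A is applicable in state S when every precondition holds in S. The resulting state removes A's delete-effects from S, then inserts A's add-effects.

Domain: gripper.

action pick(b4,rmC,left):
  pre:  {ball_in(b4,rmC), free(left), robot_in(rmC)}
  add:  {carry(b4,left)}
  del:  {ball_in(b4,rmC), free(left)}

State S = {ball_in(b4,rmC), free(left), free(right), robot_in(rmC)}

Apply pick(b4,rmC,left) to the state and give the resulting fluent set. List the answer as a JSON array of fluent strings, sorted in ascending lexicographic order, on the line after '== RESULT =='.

Compute (S \ del) ∪ add:
  pre ⊆ S: {ball_in(b4,rmC), free(left), robot_in(rmC)} ⊆ S  — applicable
  S \ del = {free(right), robot_in(rmC)}
  ∪ add   = {carry(b4,left), free(right), robot_in(rmC)}

== RESULT ==
["carry(b4,left)", "free(right)", "robot_in(rmC)"]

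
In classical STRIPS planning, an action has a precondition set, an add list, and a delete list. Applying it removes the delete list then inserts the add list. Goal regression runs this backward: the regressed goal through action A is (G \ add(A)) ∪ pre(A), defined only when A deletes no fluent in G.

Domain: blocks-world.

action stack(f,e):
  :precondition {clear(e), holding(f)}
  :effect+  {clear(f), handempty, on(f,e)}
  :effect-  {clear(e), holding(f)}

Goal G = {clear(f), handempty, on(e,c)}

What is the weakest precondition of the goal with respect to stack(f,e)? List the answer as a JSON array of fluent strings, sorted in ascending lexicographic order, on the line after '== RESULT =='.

Regress:
  G ∩ del = {}  (empty — regression defined)
  G \ add = {clear(f), handempty, on(e,c)} \ {clear(f), handempty, on(f,e)} = {on(e,c)}
  ∪ pre   = {on(e,c)} ∪ {clear(e), holding(f)}
          = {clear(e), holding(f), on(e,c)}

== RESULT ==
["clear(e)", "holding(f)", "on(e,c)"]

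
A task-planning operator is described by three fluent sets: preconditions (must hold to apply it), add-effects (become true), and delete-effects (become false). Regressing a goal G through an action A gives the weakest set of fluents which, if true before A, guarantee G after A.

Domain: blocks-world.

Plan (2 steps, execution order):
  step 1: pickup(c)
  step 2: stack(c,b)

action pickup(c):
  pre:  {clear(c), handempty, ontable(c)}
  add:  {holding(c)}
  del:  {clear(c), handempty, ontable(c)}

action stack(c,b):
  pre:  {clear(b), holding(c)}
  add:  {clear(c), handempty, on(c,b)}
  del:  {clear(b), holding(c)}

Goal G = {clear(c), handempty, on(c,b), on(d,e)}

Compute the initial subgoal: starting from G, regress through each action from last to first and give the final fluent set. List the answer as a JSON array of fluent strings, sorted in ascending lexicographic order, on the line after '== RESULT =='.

Work backward from the goal:
  through step 2 (stack(c,b)): drop {clear(c), handempty, on(c,b)}, keep {on(d,e)}, require {clear(b), holding(c)}
    → {clear(b), holding(c), on(d,e)}
  through step 1 (pickup(c)): drop {holding(c)}, keep {clear(b), on(d,e)}, require {clear(c), handempty, ontable(c)}
    → {clear(b), clear(c), handempty, on(d,e), ontable(c)}

== RESULT ==
["clear(b)", "clear(c)", "handempty", "on(d,e)", "ontable(c)"]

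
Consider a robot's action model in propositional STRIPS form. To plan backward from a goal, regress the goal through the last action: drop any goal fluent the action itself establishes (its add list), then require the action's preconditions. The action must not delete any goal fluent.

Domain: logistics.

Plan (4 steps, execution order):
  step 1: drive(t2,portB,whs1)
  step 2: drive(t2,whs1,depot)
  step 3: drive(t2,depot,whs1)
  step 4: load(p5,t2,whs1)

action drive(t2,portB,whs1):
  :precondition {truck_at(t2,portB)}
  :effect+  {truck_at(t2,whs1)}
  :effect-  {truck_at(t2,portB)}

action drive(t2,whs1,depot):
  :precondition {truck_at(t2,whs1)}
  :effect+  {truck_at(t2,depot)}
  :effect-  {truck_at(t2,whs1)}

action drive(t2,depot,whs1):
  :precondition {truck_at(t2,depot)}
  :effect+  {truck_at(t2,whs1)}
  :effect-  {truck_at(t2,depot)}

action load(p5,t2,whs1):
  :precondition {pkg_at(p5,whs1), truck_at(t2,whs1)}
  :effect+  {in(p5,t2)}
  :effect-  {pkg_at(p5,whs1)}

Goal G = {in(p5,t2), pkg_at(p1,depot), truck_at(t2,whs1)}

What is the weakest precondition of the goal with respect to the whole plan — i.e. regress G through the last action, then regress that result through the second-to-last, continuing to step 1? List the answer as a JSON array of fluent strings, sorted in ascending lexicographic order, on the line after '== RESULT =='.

Regress step by step:
  through step 4 (load(p5,t2,whs1)): drop {in(p5,t2)}, keep {pkg_at(p1,depot), truck_at(t2,whs1)}, require {pkg_at(p5,whs1), truck_at(t2,whs1)}
    → {pkg_at(p1,depot), pkg_at(p5,whs1), truck_at(t2,whs1)}
  through step 3 (drive(t2,depot,whs1)): drop {truck_at(t2,whs1)}, keep {pkg_at(p1,depot), pkg_at(p5,whs1)}, require {truck_at(t2,depot)}
    → {pkg_at(p1,depot), pkg_at(p5,whs1), truck_at(t2,depot)}
  through step 2 (drive(t2,whs1,depot)): drop {truck_at(t2,depot)}, keep {pkg_at(p1,depot), pkg_at(p5,whs1)}, require {truck_at(t2,whs1)}
    → {pkg_at(p1,depot), pkg_at(p5,whs1), truck_at(t2,whs1)}
  through step 1 (drive(t2,portB,whs1)): drop {truck_at(t2,whs1)}, keep {pkg_at(p1,depot), pkg_at(p5,whs1)}, require {truck_at(t2,portB)}
    → {pkg_at(p1,depot), pkg_at(p5,whs1), truck_at(t2,portB)}

== RESULT ==
["pkg_at(p1,depot)", "pkg_at(p5,whs1)", "truck_at(t2,portB)"]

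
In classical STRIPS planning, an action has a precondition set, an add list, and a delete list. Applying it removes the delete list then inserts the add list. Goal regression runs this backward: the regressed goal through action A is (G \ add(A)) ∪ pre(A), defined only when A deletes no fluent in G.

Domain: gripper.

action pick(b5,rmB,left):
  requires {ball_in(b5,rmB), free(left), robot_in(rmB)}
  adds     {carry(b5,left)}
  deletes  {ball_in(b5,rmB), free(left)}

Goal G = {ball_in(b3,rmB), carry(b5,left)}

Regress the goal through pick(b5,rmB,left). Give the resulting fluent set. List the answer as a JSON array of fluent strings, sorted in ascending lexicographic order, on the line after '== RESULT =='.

Compute (G \ add) ∪ pre:
  G ∩ del = {}  (empty — regression defined)
  G \ add = {ball_in(b3,rmB), carry(b5,left)} \ {carry(b5,left)} = {ball_in(b3,rmB)}
  ∪ pre   = {ball_in(b3,rmB)} ∪ {ball_in(b5,rmB), free(left), robot_in(rmB)}
          = {ball_in(b3,rmB), ball_in(b5,rmB), free(left), robot_in(rmB)}

== RESULT ==
["ball_in(b3,rmB)", "ball_in(b5,rmB)", "free(left)", "robot_in(rmB)"]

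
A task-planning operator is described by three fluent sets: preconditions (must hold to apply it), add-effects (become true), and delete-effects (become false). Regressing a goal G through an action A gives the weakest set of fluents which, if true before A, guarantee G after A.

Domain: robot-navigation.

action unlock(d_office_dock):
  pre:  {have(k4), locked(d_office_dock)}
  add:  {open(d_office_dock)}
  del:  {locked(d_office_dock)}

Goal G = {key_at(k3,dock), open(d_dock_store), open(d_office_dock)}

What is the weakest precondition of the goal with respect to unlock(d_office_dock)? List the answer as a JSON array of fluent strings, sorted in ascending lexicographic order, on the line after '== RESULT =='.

Regress:
  G ∩ del = {}  (empty — regression defined)
  G \ add = {key_at(k3,dock), open(d_dock_store), open(d_office_dock)} \ {open(d_office_dock)} = {key_at(k3,dock), open(d_dock_store)}
  ∪ pre   = {key_at(k3,dock), open(d_dock_store)} ∪ {have(k4), locked(d_office_dock)}
          = {have(k4), key_at(k3,dock), locked(d_office_dock), open(d_dock_store)}

== RESULT ==
["have(k4)", "key_at(k3,dock)", "locked(d_office_dock)", "open(d_dock_store)"]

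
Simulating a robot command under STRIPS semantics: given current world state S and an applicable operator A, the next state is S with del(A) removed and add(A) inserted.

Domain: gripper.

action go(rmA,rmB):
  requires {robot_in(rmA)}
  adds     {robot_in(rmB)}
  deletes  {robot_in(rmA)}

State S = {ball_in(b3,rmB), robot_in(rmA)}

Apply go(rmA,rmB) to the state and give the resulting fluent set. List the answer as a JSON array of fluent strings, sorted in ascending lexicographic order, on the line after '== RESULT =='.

Progress:
  pre ⊆ S: {robot_in(rmA)} ⊆ S  — applicable
  S \ del = {ball_in(b3,rmB)}
  ∪ add   = {ball_in(b3,rmB), robot_in(rmB)}

== RESULT ==
["ball_in(b3,rmB)", "robot_in(rmB)"]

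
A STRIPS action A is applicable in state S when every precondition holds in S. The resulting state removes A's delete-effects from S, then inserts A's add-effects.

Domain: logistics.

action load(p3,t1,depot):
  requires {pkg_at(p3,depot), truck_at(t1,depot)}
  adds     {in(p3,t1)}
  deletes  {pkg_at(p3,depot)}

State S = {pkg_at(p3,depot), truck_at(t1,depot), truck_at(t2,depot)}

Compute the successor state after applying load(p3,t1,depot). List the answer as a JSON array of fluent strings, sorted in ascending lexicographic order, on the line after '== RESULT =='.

Compute (S \ del) ∪ add:
  pre ⊆ S: {pkg_at(p3,depot), truck_at(t1,depot)} ⊆ S  — applicable
  S \ del = {truck_at(t1,depot), truck_at(t2,depot)}
  ∪ add   = {in(p3,t1), truck_at(t1,depot), truck_at(t2,depot)}

== RESULT ==
["in(p3,t1)", "truck_at(t1,depot)", "truck_at(t2,depot)"]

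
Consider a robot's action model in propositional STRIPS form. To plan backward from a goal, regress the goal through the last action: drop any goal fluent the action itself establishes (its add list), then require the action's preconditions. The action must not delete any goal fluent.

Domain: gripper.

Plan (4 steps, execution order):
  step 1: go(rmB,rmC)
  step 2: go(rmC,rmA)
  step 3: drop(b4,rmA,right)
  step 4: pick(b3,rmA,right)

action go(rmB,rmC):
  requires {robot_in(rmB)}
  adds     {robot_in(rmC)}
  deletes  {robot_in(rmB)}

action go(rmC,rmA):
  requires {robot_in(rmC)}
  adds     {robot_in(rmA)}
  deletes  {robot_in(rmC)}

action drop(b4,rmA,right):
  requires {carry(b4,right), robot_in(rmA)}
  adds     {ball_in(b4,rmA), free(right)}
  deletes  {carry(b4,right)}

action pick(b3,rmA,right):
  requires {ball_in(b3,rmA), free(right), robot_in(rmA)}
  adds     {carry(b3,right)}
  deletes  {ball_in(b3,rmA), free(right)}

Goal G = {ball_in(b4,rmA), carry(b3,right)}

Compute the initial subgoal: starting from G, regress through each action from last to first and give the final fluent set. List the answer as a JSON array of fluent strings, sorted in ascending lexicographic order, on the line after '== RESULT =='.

Work backward from the goal:
  through step 4 (pick(b3,rmA,right)): drop {carry(b3,right)}, keep {ball_in(b4,rmA)}, require {ball_in(b3,rmA), free(right), robot_in(rmA)}
    → {ball_in(b3,rmA), ball_in(b4,rmA), free(right), robot_in(rmA)}
  through step 3 (drop(b4,rmA,right)): drop {ball_in(b4,rmA), free(right)}, keep {ball_in(b3,rmA), robot_in(rmA)}, require {carry(b4,right), robot_in(rmA)}
    → {ball_in(b3,rmA), carry(b4,right), robot_in(rmA)}
  through step 2 (go(rmC,rmA)): drop {robot_in(rmA)}, keep {ball_in(b3,rmA), carry(b4,right)}, require {robot_in(rmC)}
    → {ball_in(b3,rmA), carry(b4,right), robot_in(rmC)}
  through step 1 (go(rmB,rmC)): drop {robot_in(rmC)}, keep {ball_in(b3,rmA), carry(b4,right)}, require {robot_in(rmB)}
    → {ball_in(b3,rmA), carry(b4,right), robot_in(rmB)}

== RESULT ==
["ball_in(b3,rmA)", "carry(b4,right)", "robot_in(rmB)"]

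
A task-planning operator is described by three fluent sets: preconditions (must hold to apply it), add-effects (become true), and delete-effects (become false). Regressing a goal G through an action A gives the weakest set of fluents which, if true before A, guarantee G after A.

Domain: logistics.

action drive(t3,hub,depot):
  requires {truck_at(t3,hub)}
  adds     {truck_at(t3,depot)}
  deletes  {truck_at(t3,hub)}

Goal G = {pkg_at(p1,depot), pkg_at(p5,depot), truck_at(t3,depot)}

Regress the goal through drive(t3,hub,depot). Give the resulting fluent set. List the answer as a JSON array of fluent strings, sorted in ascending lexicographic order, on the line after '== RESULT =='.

Regress:
  G ∩ del = {}  (empty — regression defined)
  G \ add = {pkg_at(p1,depot), pkg_at(p5,depot), truck_at(t3,depot)} \ {truck_at(t3,depot)} = {pkg_at(p1,depot), pkg_at(p5,depot)}
  ∪ pre   = {pkg_at(p1,depot), pkg_at(p5,depot)} ∪ {truck_at(t3,hub)}
          = {pkg_at(p1,depot), pkg_at(p5,depot), truck_at(t3,hub)}

== RESULT ==
["pkg_at(p1,depot)", "pkg_at(p5,depot)", "truck_at(t3,hub)"]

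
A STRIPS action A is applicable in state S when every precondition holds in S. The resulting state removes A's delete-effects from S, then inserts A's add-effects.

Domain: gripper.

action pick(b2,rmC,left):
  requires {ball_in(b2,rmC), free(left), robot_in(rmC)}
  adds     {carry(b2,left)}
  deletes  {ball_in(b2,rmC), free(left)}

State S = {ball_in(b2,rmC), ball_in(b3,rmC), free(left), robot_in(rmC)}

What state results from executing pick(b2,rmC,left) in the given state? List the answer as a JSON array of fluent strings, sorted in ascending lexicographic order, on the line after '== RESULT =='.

Progress:
  pre ⊆ S: {ball_in(b2,rmC), free(left), robot_in(rmC)} ⊆ S  — applicable
  S \ del = {ball_in(b3,rmC), robot_in(rmC)}
  ∪ add   = {ball_in(b3,rmC), carry(b2,left), robot_in(rmC)}

== RESULT ==
["ball_in(b3,rmC)", "carry(b2,left)", "robot_in(rmC)"]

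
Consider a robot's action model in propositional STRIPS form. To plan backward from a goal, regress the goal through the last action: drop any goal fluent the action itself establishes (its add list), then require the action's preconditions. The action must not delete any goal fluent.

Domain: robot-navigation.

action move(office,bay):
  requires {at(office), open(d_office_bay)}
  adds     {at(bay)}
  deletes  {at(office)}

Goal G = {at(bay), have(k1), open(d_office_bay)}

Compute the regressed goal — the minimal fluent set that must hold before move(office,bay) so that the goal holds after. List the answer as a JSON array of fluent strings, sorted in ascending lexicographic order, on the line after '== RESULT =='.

Regress:
  G ∩ del = {}  (empty — regression defined)
  G \ add = {at(bay), have(k1), open(d_office_bay)} \ {at(bay)} = {have(k1), open(d_office_bay)}
  ∪ pre   = {have(k1), open(d_office_bay)} ∪ {at(office), open(d_office_bay)}
          = {at(office), have(k1), open(d_office_bay)}

== RESULT ==
["at(office)", "have(k1)", "open(d_office_bay)"]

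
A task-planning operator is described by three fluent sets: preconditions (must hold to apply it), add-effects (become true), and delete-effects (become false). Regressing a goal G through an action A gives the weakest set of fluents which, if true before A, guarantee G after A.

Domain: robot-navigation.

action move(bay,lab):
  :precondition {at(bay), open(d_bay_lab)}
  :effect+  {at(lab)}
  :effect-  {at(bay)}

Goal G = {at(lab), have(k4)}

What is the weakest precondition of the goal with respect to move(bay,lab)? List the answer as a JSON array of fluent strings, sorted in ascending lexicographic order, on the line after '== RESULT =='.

Regress:
  G ∩ del = {}  (empty — regression defined)
  G \ add = {at(lab), have(k4)} \ {at(lab)} = {have(k4)}
  ∪ pre   = {have(k4)} ∪ {at(bay), open(d_bay_lab)}
          = {at(bay), have(k4), open(d_bay_lab)}

== RESULT ==
["at(bay)", "have(k4)", "open(d_bay_lab)"]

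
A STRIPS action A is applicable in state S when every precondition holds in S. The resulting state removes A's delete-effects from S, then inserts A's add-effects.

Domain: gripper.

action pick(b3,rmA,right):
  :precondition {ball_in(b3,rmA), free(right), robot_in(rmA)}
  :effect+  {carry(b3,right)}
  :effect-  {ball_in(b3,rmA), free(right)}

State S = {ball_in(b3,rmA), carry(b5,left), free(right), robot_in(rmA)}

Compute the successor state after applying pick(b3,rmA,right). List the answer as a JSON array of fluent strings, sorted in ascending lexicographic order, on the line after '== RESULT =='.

Compute (S \ del) ∪ add:
  pre ⊆ S: {ball_in(b3,rmA), free(right), robot_in(rmA)} ⊆ S  — applicable
  S \ del = {carry(b5,left), robot_in(rmA)}
  ∪ add   = {carry(b3,right), carry(b5,left), robot_in(rmA)}

== RESULT ==
["carry(b3,right)", "carry(b5,left)", "robot_in(rmA)"]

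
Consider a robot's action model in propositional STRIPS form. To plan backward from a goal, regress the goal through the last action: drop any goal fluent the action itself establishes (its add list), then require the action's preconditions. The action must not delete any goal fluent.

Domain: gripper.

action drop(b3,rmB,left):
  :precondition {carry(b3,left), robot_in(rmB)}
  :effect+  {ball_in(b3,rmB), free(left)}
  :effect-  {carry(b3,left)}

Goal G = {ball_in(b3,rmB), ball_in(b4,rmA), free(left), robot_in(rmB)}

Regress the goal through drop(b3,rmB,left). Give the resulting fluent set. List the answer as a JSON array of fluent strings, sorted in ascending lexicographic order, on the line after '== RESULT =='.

Regress:
  G ∩ del = {}  (empty — regression defined)
  G \ add = {ball_in(b3,rmB), ball_in(b4,rmA), free(left), robot_in(rmB)} \ {ball_in(b3,rmB), free(left)} = {ball_in(b4,rmA), robot_in(rmB)}
  ∪ pre   = {ball_in(b4,rmA), robot_in(rmB)} ∪ {carry(b3,left), robot_in(rmB)}
          = {ball_in(b4,rmA), carry(b3,left), robot_in(rmB)}

== RESULT ==
["ball_in(b4,rmA)", "carry(b3,left)", "robot_in(rmB)"]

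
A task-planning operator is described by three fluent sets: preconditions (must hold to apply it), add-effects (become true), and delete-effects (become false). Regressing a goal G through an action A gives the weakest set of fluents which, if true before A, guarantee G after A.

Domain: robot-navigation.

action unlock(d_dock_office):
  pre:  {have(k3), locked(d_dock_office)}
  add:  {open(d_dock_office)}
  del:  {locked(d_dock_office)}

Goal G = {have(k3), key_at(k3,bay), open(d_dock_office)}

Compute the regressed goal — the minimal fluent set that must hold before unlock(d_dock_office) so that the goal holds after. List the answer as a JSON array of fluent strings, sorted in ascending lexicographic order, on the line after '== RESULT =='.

Regress:
  G ∩ del = {}  (empty — regression defined)
  G \ add = {have(k3), key_at(k3,bay), open(d_dock_office)} \ {open(d_dock_office)} = {have(k3), key_at(k3,bay)}
  ∪ pre   = {have(k3), key_at(k3,bay)} ∪ {have(k3), locked(d_dock_office)}
          = {have(k3), key_at(k3,bay), locked(d_dock_office)}

== RESULT ==
["have(k3)", "key_at(k3,bay)", "locked(d_dock_office)"]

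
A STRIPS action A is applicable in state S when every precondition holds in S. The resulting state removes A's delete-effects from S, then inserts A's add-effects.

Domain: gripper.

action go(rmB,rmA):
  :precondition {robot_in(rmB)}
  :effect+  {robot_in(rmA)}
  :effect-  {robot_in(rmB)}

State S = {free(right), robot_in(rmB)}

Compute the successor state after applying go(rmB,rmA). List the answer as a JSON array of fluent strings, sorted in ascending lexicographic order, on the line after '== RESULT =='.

Compute (S \ del) ∪ add:
  pre ⊆ S: {robot_in(rmB)} ⊆ S  — applicable
  S \ del = {free(right)}
  ∪ add   = {free(right), robot_in(rmA)}

== RESULT ==
["free(right)", "robot_in(rmA)"]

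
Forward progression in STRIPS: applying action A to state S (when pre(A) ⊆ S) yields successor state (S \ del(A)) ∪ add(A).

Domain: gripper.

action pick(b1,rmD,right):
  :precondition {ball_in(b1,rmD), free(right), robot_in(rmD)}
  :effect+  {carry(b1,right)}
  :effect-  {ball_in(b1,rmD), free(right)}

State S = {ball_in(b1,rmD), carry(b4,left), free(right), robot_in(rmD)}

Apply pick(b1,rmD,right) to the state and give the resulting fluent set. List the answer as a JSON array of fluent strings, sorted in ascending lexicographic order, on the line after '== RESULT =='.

Progress:
  pre ⊆ S: {ball_in(b1,rmD), free(right), robot_in(rmD)} ⊆ S  — applicable
  S \ del = {carry(b4,left), robot_in(rmD)}
  ∪ add   = {carry(b1,right), carry(b4,left), robot_in(rmD)}

== RESULT ==
["carry(b1,right)", "carry(b4,left)", "robot_in(rmD)"]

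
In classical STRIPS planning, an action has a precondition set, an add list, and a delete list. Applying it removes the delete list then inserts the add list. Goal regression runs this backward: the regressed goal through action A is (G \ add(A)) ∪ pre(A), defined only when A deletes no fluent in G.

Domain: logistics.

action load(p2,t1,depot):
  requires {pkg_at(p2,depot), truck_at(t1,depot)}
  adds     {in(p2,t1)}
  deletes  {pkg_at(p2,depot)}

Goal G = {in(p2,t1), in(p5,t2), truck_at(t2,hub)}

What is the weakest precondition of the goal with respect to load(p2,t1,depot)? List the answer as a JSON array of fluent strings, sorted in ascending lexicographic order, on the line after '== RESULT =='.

Regress:
  G ∩ del = {}  (empty — regression defined)
  G \ add = {in(p2,t1), in(p5,t2), truck_at(t2,hub)} \ {in(p2,t1)} = {in(p5,t2), truck_at(t2,hub)}
  ∪ pre   = {in(p5,t2), truck_at(t2,hub)} ∪ {pkg_at(p2,depot), truck_at(t1,depot)}
          = {in(p5,t2), pkg_at(p2,depot), truck_at(t1,depot), truck_at(t2,hub)}

== RESULT ==
["in(p5,t2)", "pkg_at(p2,depot)", "truck_at(t1,depot)", "truck_at(t2,hub)"]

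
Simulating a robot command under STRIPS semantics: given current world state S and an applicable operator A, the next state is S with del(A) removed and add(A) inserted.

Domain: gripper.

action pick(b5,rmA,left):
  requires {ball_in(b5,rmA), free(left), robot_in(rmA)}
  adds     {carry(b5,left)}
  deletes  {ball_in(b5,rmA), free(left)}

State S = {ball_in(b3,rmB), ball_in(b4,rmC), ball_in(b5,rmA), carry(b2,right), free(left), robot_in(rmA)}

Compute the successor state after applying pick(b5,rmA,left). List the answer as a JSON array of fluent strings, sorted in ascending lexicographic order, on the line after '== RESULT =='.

Compute (S \ del) ∪ add:
  pre ⊆ S: {ball_in(b5,rmA), free(left), robot_in(rmA)} ⊆ S  — applicable
  S \ del = {ball_in(b3,rmB), ball_in(b4,rmC), carry(b2,right), robot_in(rmA)}
  ∪ add   = {ball_in(b3,rmB), ball_in(b4,rmC), carry(b2,right), carry(b5,left), robot_in(rmA)}

== RESULT ==
["ball_in(b3,rmB)", "ball_in(b4,rmC)", "carry(b2,right)", "carry(b5,left)", "robot_in(rmA)"]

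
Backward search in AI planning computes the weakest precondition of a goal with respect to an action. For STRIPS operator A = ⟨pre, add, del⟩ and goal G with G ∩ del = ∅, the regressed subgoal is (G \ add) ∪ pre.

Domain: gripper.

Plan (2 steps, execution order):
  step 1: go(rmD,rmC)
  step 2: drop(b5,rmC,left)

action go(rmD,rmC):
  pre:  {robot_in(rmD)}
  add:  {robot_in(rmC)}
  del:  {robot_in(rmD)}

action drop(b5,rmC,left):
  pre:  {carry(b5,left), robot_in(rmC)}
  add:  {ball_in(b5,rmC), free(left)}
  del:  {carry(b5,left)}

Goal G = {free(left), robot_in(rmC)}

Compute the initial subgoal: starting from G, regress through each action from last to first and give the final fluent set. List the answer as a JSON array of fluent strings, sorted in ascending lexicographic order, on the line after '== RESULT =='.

Work backward from the goal:
  through step 2 (drop(b5,rmC,left)): drop {free(left)}, keep {robot_in(rmC)}, require {carry(b5,left), robot_in(rmC)}
    → {carry(b5,left), robot_in(rmC)}
  through step 1 (go(rmD,rmC)): drop {robot_in(rmC)}, keep {carry(b5,left)}, require {robot_in(rmD)}
    → {carry(b5,left), robot_in(rmD)}

== RESULT ==
["carry(b5,left)", "robot_in(rmD)"]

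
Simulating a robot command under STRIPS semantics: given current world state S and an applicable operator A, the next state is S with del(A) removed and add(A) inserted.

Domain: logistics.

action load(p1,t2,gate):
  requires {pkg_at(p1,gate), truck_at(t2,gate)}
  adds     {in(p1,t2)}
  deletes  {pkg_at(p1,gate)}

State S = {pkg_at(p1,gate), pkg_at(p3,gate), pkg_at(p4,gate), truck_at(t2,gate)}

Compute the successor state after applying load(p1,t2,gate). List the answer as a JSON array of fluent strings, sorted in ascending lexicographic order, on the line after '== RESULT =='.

Compute (S \ del) ∪ add:
  pre ⊆ S: {pkg_at(p1,gate), truck_at(t2,gate)} ⊆ S  — applicable
  S \ del = {pkg_at(p3,gate), pkg_at(p4,gate), truck_at(t2,gate)}
  ∪ add   = {in(p1,t2), pkg_at(p3,gate), pkg_at(p4,gate), truck_at(t2,gate)}

== RESULT ==
["in(p1,t2)", "pkg_at(p3,gate)", "pkg_at(p4,gate)", "truck_at(t2,gate)"]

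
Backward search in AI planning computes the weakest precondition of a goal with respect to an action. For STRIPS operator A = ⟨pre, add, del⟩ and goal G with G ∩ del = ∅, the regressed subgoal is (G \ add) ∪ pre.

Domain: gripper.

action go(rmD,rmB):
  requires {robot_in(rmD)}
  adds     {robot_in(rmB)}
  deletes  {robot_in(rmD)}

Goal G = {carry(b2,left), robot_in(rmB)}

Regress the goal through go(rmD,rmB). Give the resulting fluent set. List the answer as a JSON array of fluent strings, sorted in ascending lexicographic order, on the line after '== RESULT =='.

Regress:
  G ∩ del = {}  (empty — regression defined)
  G \ add = {carry(b2,left), robot_in(rmB)} \ {robot_in(rmB)} = {carry(b2,left)}
  ∪ pre   = {carry(b2,left)} ∪ {robot_in(rmD)}
          = {carry(b2,left), robot_in(rmD)}

== RESULT ==
["carry(b2,left)", "robot_in(rmD)"]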